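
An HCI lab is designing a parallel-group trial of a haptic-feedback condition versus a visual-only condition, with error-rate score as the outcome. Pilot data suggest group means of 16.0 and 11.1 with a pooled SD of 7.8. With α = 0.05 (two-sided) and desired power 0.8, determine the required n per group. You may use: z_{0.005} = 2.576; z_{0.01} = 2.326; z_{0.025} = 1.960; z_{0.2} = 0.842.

Cohen's d = |M₁ − M₂| / SD_pooled = |16.0 − 11.1| / 7.8 = 4.9 / 7.8 = 0.628.
For two independent groups with equal n: n = 2·((z_{α/2} + z_β) / d)².
z_{α/2} + z_β = 1.960 + 0.842 = 2.802.
n = 2 × (2.802 / 0.628)² = 2 × 4.462² = 2 × 19.91 = 39.8.
Round up to the next whole participant.

n = 40 per group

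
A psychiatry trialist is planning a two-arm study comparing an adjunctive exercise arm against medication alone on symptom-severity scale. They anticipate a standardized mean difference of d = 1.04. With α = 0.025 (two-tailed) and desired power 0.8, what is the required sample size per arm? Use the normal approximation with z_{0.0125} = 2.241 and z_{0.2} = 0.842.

For two independent groups with equal n: n = 2·((z_{α/2} + z_β) / d)².
z_{α/2} + z_β = 2.241 + 0.842 = 3.083.
n = 2 × (3.083 / 1.04)² = 2 × 2.964² = 2 × 8.79 = 17.6.
Round up to the next whole participant.

n = 18 per group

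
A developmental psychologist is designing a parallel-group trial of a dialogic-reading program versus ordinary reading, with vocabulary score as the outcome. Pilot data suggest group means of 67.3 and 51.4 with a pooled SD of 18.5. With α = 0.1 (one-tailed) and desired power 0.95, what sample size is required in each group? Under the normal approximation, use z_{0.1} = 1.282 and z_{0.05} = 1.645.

n = 24 per group

Cohen's d = |M₁ − M₂| / SD_pooled = |67.3 − 51.4| / 18.5 = 15.9 / 18.5 = 0.859.
For two independent groups with equal n: n = 2·((z_{α} + z_β) / d)².
z_{α} + z_β = 1.282 + 1.645 = 2.927.
n = 2 × (2.927 / 0.859)² = 2 × 3.407² = 2 × 11.61 = 23.2.
Round up to the next whole participant.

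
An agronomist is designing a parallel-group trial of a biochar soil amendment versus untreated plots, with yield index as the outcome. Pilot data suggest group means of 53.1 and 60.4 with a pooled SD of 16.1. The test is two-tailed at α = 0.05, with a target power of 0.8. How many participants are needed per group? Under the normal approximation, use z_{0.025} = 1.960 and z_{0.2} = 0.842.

n = 77 per group

Cohen's d = |M₁ − M₂| / SD_pooled = |53.1 − 60.4| / 16.1 = 7.3 / 16.1 = 0.453.
For two independent groups with equal n: n = 2·((z_{α/2} + z_β) / d)².
z_{α/2} + z_β = 1.960 + 0.842 = 2.802.
n = 2 × (2.802 / 0.453)² = 2 × 6.185² = 2 × 38.26 = 76.5.
Round up to the next whole participant.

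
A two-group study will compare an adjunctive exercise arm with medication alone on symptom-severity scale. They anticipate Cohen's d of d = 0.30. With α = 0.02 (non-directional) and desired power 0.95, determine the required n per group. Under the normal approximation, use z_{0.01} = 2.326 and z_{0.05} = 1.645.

n = 351 per group

For two independent groups with equal n: n = 2·((z_{α/2} + z_β) / d)².
z_{α/2} + z_β = 2.326 + 1.645 = 3.971.
n = 2 × (3.971 / 0.30)² = 2 × 13.237² = 2 × 175.21 = 350.4.
Round up to the next whole participant.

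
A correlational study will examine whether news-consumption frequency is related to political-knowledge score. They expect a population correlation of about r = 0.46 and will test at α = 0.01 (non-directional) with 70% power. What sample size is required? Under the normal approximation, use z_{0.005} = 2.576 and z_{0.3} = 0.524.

n = 42

Fisher's z: C = ½·ln((1+r)/(1−r)) = ½·ln(2.7037) = 0.4973.
n = ((z_{α/2} + z_β)/C)² + 3.
(2.576 + 0.524) / 0.4973 = 3.100 / 0.4973 = 6.234.
n = 6.234² + 3 = 38.86 + 3 = 41.9.
Round up.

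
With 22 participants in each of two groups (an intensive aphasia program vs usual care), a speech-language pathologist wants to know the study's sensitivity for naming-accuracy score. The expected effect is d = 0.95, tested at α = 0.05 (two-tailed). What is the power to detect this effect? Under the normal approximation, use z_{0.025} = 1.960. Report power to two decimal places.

For two equal groups, power = Φ(d·√(n/2) − z_{α/2}).
d·√(n/2) = 0.95 × √(22/2) = 0.95 × 3.317 = 3.151.
z_β = 3.151 − 1.960 = 1.191.
Power = Φ(1.191) = 0.883.

power ≈ 0.88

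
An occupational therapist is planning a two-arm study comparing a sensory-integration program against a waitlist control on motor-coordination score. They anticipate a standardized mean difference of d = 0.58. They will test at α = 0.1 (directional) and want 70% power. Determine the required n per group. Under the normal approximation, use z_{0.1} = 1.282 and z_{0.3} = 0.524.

For two independent groups with equal n: n = 2·((z_{α} + z_β) / d)².
z_{α} + z_β = 1.282 + 0.524 = 1.806.
n = 2 × (1.806 / 0.58)² = 2 × 3.114² = 2 × 9.70 = 19.4.
Round up to the next whole participant.

n = 20 per group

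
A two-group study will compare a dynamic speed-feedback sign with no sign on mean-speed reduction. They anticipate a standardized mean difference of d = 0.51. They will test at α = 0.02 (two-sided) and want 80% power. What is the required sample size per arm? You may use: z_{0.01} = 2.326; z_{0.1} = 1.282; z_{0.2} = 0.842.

For two independent groups with equal n: n = 2·((z_{α/2} + z_β) / d)².
z_{α/2} + z_β = 2.326 + 0.842 = 3.168.
n = 2 × (3.168 / 0.51)² = 2 × 6.212² = 2 × 38.59 = 77.2.
Round up to the next whole participant.

n = 78 per group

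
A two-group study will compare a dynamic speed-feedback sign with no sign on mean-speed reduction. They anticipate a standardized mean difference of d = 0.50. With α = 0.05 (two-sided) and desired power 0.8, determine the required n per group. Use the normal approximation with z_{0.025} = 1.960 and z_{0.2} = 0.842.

For two independent groups with equal n: n = 2·((z_{α/2} + z_β) / d)².
z_{α/2} + z_β = 1.960 + 0.842 = 2.802.
n = 2 × (2.802 / 0.50)² = 2 × 5.604² = 2 × 31.40 = 62.8.
Round up to the next whole participant.

n = 63 per group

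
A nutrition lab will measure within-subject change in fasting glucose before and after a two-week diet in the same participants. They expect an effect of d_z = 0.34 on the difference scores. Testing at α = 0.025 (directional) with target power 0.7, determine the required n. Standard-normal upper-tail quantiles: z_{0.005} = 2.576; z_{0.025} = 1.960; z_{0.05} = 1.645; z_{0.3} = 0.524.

n = 54 pairs

For a paired (one-sample on differences) test: n = ((z_{α} + z_β) / d)².
z_{α} + z_β = 1.960 + 0.524 = 2.484.
n = (2.484 / 0.34)² = 7.306² = 53.38.
Round up.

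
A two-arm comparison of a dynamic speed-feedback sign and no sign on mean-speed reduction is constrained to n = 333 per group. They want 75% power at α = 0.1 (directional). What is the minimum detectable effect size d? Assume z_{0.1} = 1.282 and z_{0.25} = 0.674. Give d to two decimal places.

d_min ≈ 0.15

For two independent groups of n = 333 each: d_min = (z_{α} + z_β)·√(2/n).
z-sum = 1.282 + 0.674 = 1.956.
d_min = 1.956 × √(2/333) = 1.956 × 0.0775 = 0.152.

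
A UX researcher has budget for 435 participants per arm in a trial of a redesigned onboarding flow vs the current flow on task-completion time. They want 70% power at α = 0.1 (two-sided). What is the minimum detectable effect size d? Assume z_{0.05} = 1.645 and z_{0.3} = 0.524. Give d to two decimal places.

For two independent groups of n = 435 each: d_min = (z_{α/2} + z_β)·√(2/n).
z-sum = 1.645 + 0.524 = 2.169.
d_min = 2.169 × √(2/435) = 2.169 × 0.0678 = 0.147.

d_min ≈ 0.15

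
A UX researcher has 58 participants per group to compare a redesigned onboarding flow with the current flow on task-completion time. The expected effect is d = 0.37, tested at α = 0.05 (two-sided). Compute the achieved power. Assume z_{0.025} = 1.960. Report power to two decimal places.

power ≈ 0.51

For two equal groups, power = Φ(d·√(n/2) − z_{α/2}).
d·√(n/2) = 0.37 × √(58/2) = 0.37 × 5.385 = 1.993.
z_β = 1.993 − 1.960 = 0.033.
Power = Φ(0.033) = 0.513.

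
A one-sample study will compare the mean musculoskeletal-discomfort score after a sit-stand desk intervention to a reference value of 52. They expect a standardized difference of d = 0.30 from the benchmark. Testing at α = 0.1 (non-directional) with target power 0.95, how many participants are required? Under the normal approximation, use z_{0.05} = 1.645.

For a one-sample test: n = ((z_{α/2} + z_β) / d)².
z_{α/2} + z_β = 1.645 + 1.645 = 3.290.
n = (3.290 / 0.30)² = 10.967² = 120.27.
Round up.

n = 121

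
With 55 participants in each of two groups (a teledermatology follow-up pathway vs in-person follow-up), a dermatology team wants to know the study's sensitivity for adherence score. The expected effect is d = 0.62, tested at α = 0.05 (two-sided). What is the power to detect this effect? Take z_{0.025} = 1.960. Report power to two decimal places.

For two equal groups, power = Φ(d·√(n/2) − z_{α/2}).
d·√(n/2) = 0.62 × √(55/2) = 0.62 × 5.244 = 3.251.
z_β = 3.251 − 1.960 = 1.291.
Power = Φ(1.291) = 0.902.

power ≈ 0.90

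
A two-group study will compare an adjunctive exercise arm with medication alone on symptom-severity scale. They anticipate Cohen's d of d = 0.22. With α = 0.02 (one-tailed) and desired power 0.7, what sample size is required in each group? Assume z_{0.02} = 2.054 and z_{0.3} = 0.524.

For two independent groups with equal n: n = 2·((z_{α} + z_β) / d)².
z_{α} + z_β = 2.054 + 0.524 = 2.578.
n = 2 × (2.578 / 0.22)² = 2 × 11.718² = 2 × 137.32 = 274.6.
Round up to the next whole participant.

n = 275 per group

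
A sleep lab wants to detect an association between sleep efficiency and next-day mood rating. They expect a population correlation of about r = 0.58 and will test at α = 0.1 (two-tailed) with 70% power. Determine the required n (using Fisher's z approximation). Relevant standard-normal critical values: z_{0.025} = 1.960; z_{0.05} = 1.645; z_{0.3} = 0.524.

n = 14

Fisher's z: C = ½·ln((1+r)/(1−r)) = ½·ln(3.7619) = 0.6625.
n = ((z_{α/2} + z_β)/C)² + 3.
(1.645 + 0.524) / 0.6625 = 2.169 / 0.6625 = 3.274.
n = 3.274² + 3 = 10.72 + 3 = 13.7.
Round up.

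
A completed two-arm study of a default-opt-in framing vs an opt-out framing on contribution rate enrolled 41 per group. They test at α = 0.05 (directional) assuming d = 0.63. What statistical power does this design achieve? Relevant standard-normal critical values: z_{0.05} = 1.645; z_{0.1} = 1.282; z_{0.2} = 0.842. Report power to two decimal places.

power ≈ 0.89

For two equal groups, power = Φ(d·√(n/2) − z_{α}).
d·√(n/2) = 0.63 × √(41/2) = 0.63 × 4.528 = 2.852.
z_β = 2.852 − 1.645 = 1.207.
Power = Φ(1.207) = 0.886.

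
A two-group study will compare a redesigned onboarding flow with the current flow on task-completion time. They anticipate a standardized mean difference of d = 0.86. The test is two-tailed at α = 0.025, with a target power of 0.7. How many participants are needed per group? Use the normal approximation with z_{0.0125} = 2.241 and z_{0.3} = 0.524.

n = 21 per group

For two independent groups with equal n: n = 2·((z_{α/2} + z_β) / d)².
z_{α/2} + z_β = 2.241 + 0.524 = 2.765.
n = 2 × (2.765 / 0.86)² = 2 × 3.215² = 2 × 10.34 = 20.7.
Round up to the next whole participant.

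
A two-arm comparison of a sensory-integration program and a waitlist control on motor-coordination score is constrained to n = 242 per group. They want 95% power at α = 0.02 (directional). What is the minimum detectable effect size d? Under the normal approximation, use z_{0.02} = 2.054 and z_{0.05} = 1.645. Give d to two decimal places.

For two independent groups of n = 242 each: d_min = (z_{α} + z_β)·√(2/n).
z-sum = 2.054 + 1.645 = 3.699.
d_min = 3.699 × √(2/242) = 3.699 × 0.0909 = 0.336.

d_min ≈ 0.34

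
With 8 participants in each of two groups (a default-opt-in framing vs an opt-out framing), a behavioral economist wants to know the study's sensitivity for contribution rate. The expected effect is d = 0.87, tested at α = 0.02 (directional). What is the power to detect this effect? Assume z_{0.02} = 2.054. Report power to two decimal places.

For two equal groups, power = Φ(d·√(n/2) − z_{α}).
d·√(n/2) = 0.87 × √(8/2) = 0.87 × 2.000 = 1.740.
z_β = 1.740 − 2.054 = -0.314.
Power = Φ(-0.314) = 0.377.

power ≈ 0.38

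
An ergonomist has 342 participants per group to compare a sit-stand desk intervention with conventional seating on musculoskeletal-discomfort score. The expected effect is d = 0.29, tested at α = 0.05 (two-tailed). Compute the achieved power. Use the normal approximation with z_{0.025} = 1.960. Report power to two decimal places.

For two equal groups, power = Φ(d·√(n/2) − z_{α/2}).
d·√(n/2) = 0.29 × √(342/2) = 0.29 × 13.077 = 3.792.
z_β = 3.792 − 1.960 = 1.832.
Power = Φ(1.832) = 0.967.

power ≈ 0.97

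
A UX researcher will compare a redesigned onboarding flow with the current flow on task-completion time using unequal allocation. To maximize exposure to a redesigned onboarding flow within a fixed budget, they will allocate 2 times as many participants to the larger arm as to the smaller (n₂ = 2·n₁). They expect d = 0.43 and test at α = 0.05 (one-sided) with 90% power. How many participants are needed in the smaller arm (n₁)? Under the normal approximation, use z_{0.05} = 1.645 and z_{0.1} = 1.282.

n₁ = 70

With allocation ratio k = n₂/n₁ = 2, Var(x̄₁−x̄₂) = σ²(1/n₁ + 1/(k·n₁)) = σ²·(k+1)/(k·n₁).
So n₁ = (1 + 1/k)·((z_{α} + z_β)/d)² = 1.500 × (2.927/0.43)².
n₁ = 1.500 × 46.33 = 69.5.
Round up: n₁ = 70, giving n₂ = 2 × 70 = 140.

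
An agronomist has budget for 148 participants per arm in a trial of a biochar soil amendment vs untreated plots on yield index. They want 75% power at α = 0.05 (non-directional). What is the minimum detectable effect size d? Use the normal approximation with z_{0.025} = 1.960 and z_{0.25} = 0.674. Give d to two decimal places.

For two independent groups of n = 148 each: d_min = (z_{α/2} + z_β)·√(2/n).
z-sum = 1.960 + 0.674 = 2.634.
d_min = 2.634 × √(2/148) = 2.634 × 0.1162 = 0.306.

d_min ≈ 0.31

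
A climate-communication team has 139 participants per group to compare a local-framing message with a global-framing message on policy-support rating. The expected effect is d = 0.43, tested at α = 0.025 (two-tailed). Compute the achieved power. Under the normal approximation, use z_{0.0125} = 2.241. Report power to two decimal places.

power ≈ 0.91

For two equal groups, power = Φ(d·√(n/2) − z_{α/2}).
d·√(n/2) = 0.43 × √(139/2) = 0.43 × 8.337 = 3.585.
z_β = 3.585 − 2.241 = 1.344.
Power = Φ(1.344) = 0.910.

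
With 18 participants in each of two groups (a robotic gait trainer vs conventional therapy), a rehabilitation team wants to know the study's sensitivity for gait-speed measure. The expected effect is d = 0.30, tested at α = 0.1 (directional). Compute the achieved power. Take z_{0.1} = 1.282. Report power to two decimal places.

power ≈ 0.35

For two equal groups, power = Φ(d·√(n/2) − z_{α}).
d·√(n/2) = 0.30 × √(18/2) = 0.30 × 3.000 = 0.900.
z_β = 0.900 − 1.282 = -0.382.
Power = Φ(-0.382) = 0.351.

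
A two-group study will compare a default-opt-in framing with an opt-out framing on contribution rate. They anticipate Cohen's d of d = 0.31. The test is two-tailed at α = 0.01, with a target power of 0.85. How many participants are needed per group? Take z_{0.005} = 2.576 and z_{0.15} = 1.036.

n = 272 per group

For two independent groups with equal n: n = 2·((z_{α/2} + z_β) / d)².
z_{α/2} + z_β = 2.576 + 1.036 = 3.612.
n = 2 × (3.612 / 0.31)² = 2 × 11.652² = 2 × 135.76 = 271.5.
Round up to the next whole participant.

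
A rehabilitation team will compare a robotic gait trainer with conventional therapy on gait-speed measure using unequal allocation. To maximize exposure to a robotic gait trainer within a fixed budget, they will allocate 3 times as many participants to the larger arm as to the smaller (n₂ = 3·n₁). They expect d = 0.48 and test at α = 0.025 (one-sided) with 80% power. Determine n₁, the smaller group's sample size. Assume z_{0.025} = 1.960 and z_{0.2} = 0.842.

With allocation ratio k = n₂/n₁ = 3, Var(x̄₁−x̄₂) = σ²(1/n₁ + 1/(k·n₁)) = σ²·(k+1)/(k·n₁).
So n₁ = (1 + 1/k)·((z_{α} + z_β)/d)² = 1.333 × (2.802/0.48)².
n₁ = 1.333 × 34.08 = 45.4.
Round up: n₁ = 46, giving n₂ = 3 × 46 = 138.

n₁ = 46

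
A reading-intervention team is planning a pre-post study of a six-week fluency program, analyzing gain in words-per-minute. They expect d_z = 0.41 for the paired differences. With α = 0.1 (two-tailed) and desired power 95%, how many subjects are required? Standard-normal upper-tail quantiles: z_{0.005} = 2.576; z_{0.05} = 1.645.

n = 65 pairs

For a paired (one-sample on differences) test: n = ((z_{α/2} + z_β) / d)².
z_{α/2} + z_β = 1.645 + 1.645 = 3.290.
n = (3.290 / 0.41)² = 8.024² = 64.39.
Round up.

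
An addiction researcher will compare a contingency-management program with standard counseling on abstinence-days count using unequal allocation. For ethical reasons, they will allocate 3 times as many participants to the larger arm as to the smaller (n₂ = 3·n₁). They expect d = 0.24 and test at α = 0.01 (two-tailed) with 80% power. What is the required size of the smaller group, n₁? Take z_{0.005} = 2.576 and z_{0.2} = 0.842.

With allocation ratio k = n₂/n₁ = 3, Var(x̄₁−x̄₂) = σ²(1/n₁ + 1/(k·n₁)) = σ²·(k+1)/(k·n₁).
So n₁ = (1 + 1/k)·((z_{α/2} + z_β)/d)² = 1.333 × (3.418/0.24)².
n₁ = 1.333 × 202.83 = 270.4.
Round up: n₁ = 271, giving n₂ = 3 × 271 = 813.

n₁ = 271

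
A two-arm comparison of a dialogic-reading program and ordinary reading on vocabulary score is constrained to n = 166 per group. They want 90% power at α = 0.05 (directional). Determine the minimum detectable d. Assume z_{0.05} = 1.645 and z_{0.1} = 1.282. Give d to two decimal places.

d_min ≈ 0.32

For two independent groups of n = 166 each: d_min = (z_{α} + z_β)·√(2/n).
z-sum = 1.645 + 1.282 = 2.927.
d_min = 2.927 × √(2/166) = 2.927 × 0.1098 = 0.321.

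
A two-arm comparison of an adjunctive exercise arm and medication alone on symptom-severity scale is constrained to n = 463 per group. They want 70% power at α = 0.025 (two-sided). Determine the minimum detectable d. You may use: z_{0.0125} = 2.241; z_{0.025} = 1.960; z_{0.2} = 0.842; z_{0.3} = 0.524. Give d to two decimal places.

d_min ≈ 0.18

For two independent groups of n = 463 each: d_min = (z_{α/2} + z_β)·√(2/n).
z-sum = 2.241 + 0.524 = 2.765.
d_min = 2.765 × √(2/463) = 2.765 × 0.0657 = 0.182.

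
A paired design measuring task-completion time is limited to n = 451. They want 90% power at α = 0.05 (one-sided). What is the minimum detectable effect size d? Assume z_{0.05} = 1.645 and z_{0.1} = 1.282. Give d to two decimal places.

d_min ≈ 0.14

For a single sample (or paired design) of n = 451: d_min = (z_{α} + z_β)/√n.
z-sum = 1.645 + 1.282 = 2.927.
d_min = 2.927 / √451 = 2.927 / 21.237 = 0.138.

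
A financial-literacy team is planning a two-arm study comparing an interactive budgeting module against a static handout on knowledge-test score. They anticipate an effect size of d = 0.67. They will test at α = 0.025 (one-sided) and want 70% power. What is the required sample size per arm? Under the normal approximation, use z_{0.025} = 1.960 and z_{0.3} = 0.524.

For two independent groups with equal n: n = 2·((z_{α} + z_β) / d)².
z_{α} + z_β = 1.960 + 0.524 = 2.484.
n = 2 × (2.484 / 0.67)² = 2 × 3.707² = 2 × 13.75 = 27.5.
Round up to the next whole participant.

n = 28 per group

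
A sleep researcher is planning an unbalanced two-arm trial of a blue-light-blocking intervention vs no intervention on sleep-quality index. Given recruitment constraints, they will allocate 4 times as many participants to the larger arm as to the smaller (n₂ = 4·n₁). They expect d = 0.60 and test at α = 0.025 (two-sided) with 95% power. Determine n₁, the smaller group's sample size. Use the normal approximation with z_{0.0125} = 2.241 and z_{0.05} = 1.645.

n₁ = 53

With allocation ratio k = n₂/n₁ = 4, Var(x̄₁−x̄₂) = σ²(1/n₁ + 1/(k·n₁)) = σ²·(k+1)/(k·n₁).
So n₁ = (1 + 1/k)·((z_{α/2} + z_β)/d)² = 1.250 × (3.886/0.60)².
n₁ = 1.250 × 41.95 = 52.4.
Round up: n₁ = 53, giving n₂ = 4 × 53 = 212.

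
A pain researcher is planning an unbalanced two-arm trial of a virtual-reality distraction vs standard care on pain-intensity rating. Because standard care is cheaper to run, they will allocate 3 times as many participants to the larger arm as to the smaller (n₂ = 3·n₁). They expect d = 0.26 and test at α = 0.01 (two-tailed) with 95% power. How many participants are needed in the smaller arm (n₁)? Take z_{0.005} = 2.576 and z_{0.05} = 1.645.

n₁ = 352

With allocation ratio k = n₂/n₁ = 3, Var(x̄₁−x̄₂) = σ²(1/n₁ + 1/(k·n₁)) = σ²·(k+1)/(k·n₁).
So n₁ = (1 + 1/k)·((z_{α/2} + z_β)/d)² = 1.333 × (4.221/0.26)².
n₁ = 1.333 × 263.56 = 351.4.
Round up: n₁ = 352, giving n₂ = 3 × 352 = 1056.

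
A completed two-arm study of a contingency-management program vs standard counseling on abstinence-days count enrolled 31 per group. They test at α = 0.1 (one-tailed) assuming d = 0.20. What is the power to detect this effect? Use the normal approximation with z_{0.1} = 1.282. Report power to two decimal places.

power ≈ 0.31

For two equal groups, power = Φ(d·√(n/2) − z_{α}).
d·√(n/2) = 0.20 × √(31/2) = 0.20 × 3.937 = 0.787.
z_β = 0.787 − 1.282 = -0.495.
Power = Φ(-0.495) = 0.310.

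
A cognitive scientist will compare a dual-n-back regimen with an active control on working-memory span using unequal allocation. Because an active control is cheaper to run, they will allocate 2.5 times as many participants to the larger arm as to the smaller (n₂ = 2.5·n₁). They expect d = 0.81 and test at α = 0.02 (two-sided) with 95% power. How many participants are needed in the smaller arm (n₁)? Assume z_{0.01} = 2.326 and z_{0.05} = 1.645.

With allocation ratio k = n₂/n₁ = 2.5, Var(x̄₁−x̄₂) = σ²(1/n₁ + 1/(k·n₁)) = σ²·(k+1)/(k·n₁).
So n₁ = (1 + 1/k)·((z_{α/2} + z_β)/d)² = 1.400 × (3.971/0.81)².
n₁ = 1.400 × 24.03 = 33.6.
Round up: n₁ = 34, giving n₂ = 2.5 × 34 = 85.

n₁ = 34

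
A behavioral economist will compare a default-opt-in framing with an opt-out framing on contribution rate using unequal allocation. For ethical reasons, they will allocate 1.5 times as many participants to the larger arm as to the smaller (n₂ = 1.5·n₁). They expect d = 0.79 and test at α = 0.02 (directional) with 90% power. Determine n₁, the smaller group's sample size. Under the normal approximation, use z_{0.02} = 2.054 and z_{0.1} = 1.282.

With allocation ratio k = n₂/n₁ = 1.5, Var(x̄₁−x̄₂) = σ²(1/n₁ + 1/(k·n₁)) = σ²·(k+1)/(k·n₁).
So n₁ = (1 + 1/k)·((z_{α} + z_β)/d)² = 1.667 × (3.336/0.79)².
n₁ = 1.667 × 17.83 = 29.7.
Round up: n₁ = 30, giving n₂ = 1.5 × 30 = 45.

n₁ = 30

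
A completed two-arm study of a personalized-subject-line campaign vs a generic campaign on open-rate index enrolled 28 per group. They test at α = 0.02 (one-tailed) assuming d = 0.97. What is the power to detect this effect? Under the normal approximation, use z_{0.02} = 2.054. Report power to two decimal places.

For two equal groups, power = Φ(d·√(n/2) − z_{α}).
d·√(n/2) = 0.97 × √(28/2) = 0.97 × 3.742 = 3.629.
z_β = 3.629 − 2.054 = 1.575.
Power = Φ(1.575) = 0.942.

power ≈ 0.94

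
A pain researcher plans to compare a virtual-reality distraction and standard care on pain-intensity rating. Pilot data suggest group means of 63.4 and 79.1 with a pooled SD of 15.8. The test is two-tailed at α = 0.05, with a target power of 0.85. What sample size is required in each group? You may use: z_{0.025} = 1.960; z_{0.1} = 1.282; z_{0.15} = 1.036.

n = 19 per group

Cohen's d = |M₁ − M₂| / SD_pooled = |63.4 − 79.1| / 15.8 = 15.7 / 15.8 = 0.994.
For two independent groups with equal n: n = 2·((z_{α/2} + z_β) / d)².
z_{α/2} + z_β = 1.960 + 1.036 = 2.996.
n = 2 × (2.996 / 0.994)² = 2 × 3.014² = 2 × 9.08 = 18.2.
Round up to the next whole participant.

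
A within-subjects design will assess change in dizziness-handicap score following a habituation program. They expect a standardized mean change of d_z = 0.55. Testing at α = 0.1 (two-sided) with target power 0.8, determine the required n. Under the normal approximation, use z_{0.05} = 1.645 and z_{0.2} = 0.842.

For a paired (one-sample on differences) test: n = ((z_{α/2} + z_β) / d)².
z_{α/2} + z_β = 1.645 + 0.842 = 2.487.
n = (2.487 / 0.55)² = 4.522² = 20.45.
Round up.

n = 21 pairs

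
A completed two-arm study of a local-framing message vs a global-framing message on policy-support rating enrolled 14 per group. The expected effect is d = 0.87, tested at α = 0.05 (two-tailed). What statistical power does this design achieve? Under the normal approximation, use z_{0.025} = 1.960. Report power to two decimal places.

power ≈ 0.63

For two equal groups, power = Φ(d·√(n/2) − z_{α/2}).
d·√(n/2) = 0.87 × √(14/2) = 0.87 × 2.646 = 2.302.
z_β = 2.302 − 1.960 = 0.342.
Power = Φ(0.342) = 0.634.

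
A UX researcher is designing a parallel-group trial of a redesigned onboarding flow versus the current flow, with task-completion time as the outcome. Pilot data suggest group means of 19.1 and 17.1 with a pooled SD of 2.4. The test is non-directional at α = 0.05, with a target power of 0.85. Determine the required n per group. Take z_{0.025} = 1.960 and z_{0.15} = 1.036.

Cohen's d = |M₁ − M₂| / SD_pooled = |19.1 − 17.1| / 2.4 = 2.0 / 2.4 = 0.833.
For two independent groups with equal n: n = 2·((z_{α/2} + z_β) / d)².
z_{α/2} + z_β = 1.960 + 1.036 = 2.996.
n = 2 × (2.996 / 0.833)² = 2 × 3.597² = 2 × 12.94 = 25.9.
Round up to the next whole participant.

n = 26 per group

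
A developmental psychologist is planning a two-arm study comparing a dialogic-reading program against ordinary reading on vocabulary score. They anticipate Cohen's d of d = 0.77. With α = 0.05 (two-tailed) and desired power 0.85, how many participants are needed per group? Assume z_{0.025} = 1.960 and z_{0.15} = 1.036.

n = 31 per group

For two independent groups with equal n: n = 2·((z_{α/2} + z_β) / d)².
z_{α/2} + z_β = 1.960 + 1.036 = 2.996.
n = 2 × (2.996 / 0.77)² = 2 × 3.891² = 2 × 15.14 = 30.3.
Round up to the next whole participant.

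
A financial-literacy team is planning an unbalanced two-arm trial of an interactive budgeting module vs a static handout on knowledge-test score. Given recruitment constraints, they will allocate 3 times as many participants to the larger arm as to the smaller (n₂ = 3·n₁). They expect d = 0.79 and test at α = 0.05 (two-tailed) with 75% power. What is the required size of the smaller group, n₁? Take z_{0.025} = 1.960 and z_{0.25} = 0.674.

With allocation ratio k = n₂/n₁ = 3, Var(x̄₁−x̄₂) = σ²(1/n₁ + 1/(k·n₁)) = σ²·(k+1)/(k·n₁).
So n₁ = (1 + 1/k)·((z_{α/2} + z_β)/d)² = 1.333 × (2.634/0.79)².
n₁ = 1.333 × 11.12 = 14.8.
Round up: n₁ = 15, giving n₂ = 3 × 15 = 45.

n₁ = 15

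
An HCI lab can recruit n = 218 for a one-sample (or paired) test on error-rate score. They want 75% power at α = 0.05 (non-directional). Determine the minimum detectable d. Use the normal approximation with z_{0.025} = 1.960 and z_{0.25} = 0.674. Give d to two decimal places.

For a single sample (or paired design) of n = 218: d_min = (z_{α/2} + z_β)/√n.
z-sum = 1.960 + 0.674 = 2.634.
d_min = 2.634 / √218 = 2.634 / 14.765 = 0.178.

d_min ≈ 0.18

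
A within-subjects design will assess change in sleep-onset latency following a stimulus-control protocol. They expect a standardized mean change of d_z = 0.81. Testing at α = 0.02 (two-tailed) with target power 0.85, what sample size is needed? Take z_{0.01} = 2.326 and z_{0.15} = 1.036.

n = 18 pairs

For a paired (one-sample on differences) test: n = ((z_{α/2} + z_β) / d)².
z_{α/2} + z_β = 2.326 + 1.036 = 3.362.
n = (3.362 / 0.81)² = 4.151² = 17.23.
Round up.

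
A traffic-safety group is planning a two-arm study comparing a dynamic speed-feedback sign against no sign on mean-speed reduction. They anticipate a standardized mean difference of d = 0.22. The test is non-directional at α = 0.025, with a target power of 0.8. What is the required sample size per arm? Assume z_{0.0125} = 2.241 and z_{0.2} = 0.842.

For two independent groups with equal n: n = 2·((z_{α/2} + z_β) / d)².
z_{α/2} + z_β = 2.241 + 0.842 = 3.083.
n = 2 × (3.083 / 0.22)² = 2 × 14.014² = 2 × 196.38 = 392.8.
Round up to the next whole participant.

n = 393 per group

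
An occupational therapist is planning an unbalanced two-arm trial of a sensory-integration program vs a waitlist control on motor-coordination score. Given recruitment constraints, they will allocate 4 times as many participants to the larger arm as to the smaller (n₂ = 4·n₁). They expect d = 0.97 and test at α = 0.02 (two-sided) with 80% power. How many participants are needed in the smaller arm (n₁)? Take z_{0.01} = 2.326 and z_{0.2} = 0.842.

n₁ = 14

With allocation ratio k = n₂/n₁ = 4, Var(x̄₁−x̄₂) = σ²(1/n₁ + 1/(k·n₁)) = σ²·(k+1)/(k·n₁).
So n₁ = (1 + 1/k)·((z_{α/2} + z_β)/d)² = 1.250 × (3.168/0.97)².
n₁ = 1.250 × 10.67 = 13.3.
Round up: n₁ = 14, giving n₂ = 4 × 14 = 56.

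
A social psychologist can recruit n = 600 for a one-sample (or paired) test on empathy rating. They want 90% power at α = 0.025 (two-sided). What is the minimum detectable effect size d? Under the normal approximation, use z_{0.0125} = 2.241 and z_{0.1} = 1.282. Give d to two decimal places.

For a single sample (or paired design) of n = 600: d_min = (z_{α/2} + z_β)/√n.
z-sum = 2.241 + 1.282 = 3.523.
d_min = 3.523 / √600 = 3.523 / 24.495 = 0.144.

d_min ≈ 0.14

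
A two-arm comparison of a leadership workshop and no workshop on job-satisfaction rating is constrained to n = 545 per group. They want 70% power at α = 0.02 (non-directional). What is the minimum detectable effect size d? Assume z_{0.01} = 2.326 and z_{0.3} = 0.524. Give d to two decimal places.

d_min ≈ 0.17

For two independent groups of n = 545 each: d_min = (z_{α/2} + z_β)·√(2/n).
z-sum = 2.326 + 0.524 = 2.850.
d_min = 2.850 × √(2/545) = 2.850 × 0.0606 = 0.173.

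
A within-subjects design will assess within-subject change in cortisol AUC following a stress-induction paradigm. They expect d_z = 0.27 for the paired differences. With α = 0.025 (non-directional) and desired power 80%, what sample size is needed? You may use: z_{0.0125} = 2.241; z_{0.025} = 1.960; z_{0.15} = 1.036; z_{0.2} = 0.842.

For a paired (one-sample on differences) test: n = ((z_{α/2} + z_β) / d)².
z_{α/2} + z_β = 2.241 + 0.842 = 3.083.
n = (3.083 / 0.27)² = 11.419² = 130.38.
Round up.

n = 131 pairs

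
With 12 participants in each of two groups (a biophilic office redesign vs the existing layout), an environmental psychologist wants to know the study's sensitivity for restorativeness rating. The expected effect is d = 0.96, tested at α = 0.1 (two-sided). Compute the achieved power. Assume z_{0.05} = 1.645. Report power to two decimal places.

For two equal groups, power = Φ(d·√(n/2) − z_{α/2}).
d·√(n/2) = 0.96 × √(12/2) = 0.96 × 2.449 = 2.352.
z_β = 2.352 − 1.645 = 0.707.
Power = Φ(0.707) = 0.760.

power ≈ 0.76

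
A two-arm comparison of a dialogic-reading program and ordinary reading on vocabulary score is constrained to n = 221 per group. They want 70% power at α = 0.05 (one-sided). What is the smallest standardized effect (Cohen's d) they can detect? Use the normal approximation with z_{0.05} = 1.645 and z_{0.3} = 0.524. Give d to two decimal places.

For two independent groups of n = 221 each: d_min = (z_{α} + z_β)·√(2/n).
z-sum = 1.645 + 0.524 = 2.169.
d_min = 2.169 × √(2/221) = 2.169 × 0.0951 = 0.206.

d_min ≈ 0.21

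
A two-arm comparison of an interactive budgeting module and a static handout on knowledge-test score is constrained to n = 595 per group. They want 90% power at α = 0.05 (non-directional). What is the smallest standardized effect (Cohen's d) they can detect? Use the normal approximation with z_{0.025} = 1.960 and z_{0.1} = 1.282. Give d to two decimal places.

For two independent groups of n = 595 each: d_min = (z_{α/2} + z_β)·√(2/n).
z-sum = 1.960 + 1.282 = 3.242.
d_min = 3.242 × √(2/595) = 3.242 × 0.0580 = 0.188.

d_min ≈ 0.19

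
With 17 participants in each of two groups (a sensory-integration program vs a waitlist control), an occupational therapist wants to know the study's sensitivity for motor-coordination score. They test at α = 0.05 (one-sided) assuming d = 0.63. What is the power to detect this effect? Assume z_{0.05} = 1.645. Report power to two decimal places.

power ≈ 0.58

For two equal groups, power = Φ(d·√(n/2) − z_{α}).
d·√(n/2) = 0.63 × √(17/2) = 0.63 × 2.915 = 1.837.
z_β = 1.837 − 1.645 = 0.192.
Power = Φ(0.192) = 0.576.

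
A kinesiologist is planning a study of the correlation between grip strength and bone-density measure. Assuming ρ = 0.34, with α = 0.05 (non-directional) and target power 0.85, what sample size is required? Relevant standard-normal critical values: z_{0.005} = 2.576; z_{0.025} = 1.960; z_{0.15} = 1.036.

Fisher's z: C = ½·ln((1+r)/(1−r)) = ½·ln(2.0303) = 0.3541.
n = ((z_{α/2} + z_β)/C)² + 3.
(1.960 + 1.036) / 0.3541 = 2.996 / 0.3541 = 8.461.
n = 8.461² + 3 = 71.59 + 3 = 74.6.
Round up.

n = 75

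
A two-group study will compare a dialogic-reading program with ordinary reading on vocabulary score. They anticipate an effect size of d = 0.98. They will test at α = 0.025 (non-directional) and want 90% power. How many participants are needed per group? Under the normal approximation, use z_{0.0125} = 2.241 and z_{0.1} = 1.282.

For two independent groups with equal n: n = 2·((z_{α/2} + z_β) / d)².
z_{α/2} + z_β = 2.241 + 1.282 = 3.523.
n = 2 × (3.523 / 0.98)² = 2 × 3.595² = 2 × 12.92 = 25.8.
Round up to the next whole participant.

n = 26 per group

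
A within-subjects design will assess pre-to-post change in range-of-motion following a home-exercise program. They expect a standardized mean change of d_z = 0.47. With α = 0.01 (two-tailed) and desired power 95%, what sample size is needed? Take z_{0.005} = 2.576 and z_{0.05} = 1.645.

For a paired (one-sample on differences) test: n = ((z_{α/2} + z_β) / d)².
z_{α/2} + z_β = 2.576 + 1.645 = 4.221.
n = (4.221 / 0.47)² = 8.981² = 80.66.
Round up.

n = 81 pairs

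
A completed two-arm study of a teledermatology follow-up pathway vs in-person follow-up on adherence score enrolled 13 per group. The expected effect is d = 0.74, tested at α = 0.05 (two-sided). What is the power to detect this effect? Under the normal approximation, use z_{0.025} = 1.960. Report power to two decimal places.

For two equal groups, power = Φ(d·√(n/2) − z_{α/2}).
d·√(n/2) = 0.74 × √(13/2) = 0.74 × 2.550 = 1.887.
z_β = 1.887 − 1.960 = -0.073.
Power = Φ(-0.073) = 0.471.

power ≈ 0.47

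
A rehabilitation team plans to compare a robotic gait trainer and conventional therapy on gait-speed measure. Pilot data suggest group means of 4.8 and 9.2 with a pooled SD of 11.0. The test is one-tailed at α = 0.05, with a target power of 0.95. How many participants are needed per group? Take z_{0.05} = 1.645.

n = 136 per group

Cohen's d = |M₁ − M₂| / SD_pooled = |4.8 − 9.2| / 11.0 = 4.4 / 11.0 = 0.400.
For two independent groups with equal n: n = 2·((z_{α} + z_β) / d)².
z_{α} + z_β = 1.645 + 1.645 = 3.290.
n = 2 × (3.290 / 0.400)² = 2 × 8.225² = 2 × 67.65 = 135.3.
Round up to the next whole participant.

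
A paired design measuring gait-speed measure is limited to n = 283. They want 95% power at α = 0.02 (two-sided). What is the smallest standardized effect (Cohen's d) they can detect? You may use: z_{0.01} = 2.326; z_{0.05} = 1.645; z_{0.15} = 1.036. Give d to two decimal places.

d_min ≈ 0.24

For a single sample (or paired design) of n = 283: d_min = (z_{α/2} + z_β)/√n.
z-sum = 2.326 + 1.645 = 3.971.
d_min = 3.971 / √283 = 3.971 / 16.823 = 0.236.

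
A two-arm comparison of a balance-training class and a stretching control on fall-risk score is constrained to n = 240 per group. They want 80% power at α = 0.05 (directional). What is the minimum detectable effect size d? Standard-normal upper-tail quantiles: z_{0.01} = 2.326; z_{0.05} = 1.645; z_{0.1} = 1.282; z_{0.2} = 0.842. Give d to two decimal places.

d_min ≈ 0.23

For two independent groups of n = 240 each: d_min = (z_{α} + z_β)·√(2/n).
z-sum = 1.645 + 0.842 = 2.487.
d_min = 2.487 × √(2/240) = 2.487 × 0.0913 = 0.227.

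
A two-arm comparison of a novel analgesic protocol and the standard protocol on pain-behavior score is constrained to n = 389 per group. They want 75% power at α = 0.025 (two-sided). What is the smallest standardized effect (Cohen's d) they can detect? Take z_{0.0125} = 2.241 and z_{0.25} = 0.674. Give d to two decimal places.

d_min ≈ 0.21

For two independent groups of n = 389 each: d_min = (z_{α/2} + z_β)·√(2/n).
z-sum = 2.241 + 0.674 = 2.915.
d_min = 2.915 × √(2/389) = 2.915 × 0.0717 = 0.209.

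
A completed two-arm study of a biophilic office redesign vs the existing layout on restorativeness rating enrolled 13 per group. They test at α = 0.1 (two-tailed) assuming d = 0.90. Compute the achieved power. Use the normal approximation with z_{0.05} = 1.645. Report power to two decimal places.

power ≈ 0.74

For two equal groups, power = Φ(d·√(n/2) − z_{α/2}).
d·√(n/2) = 0.90 × √(13/2) = 0.90 × 2.550 = 2.295.
z_β = 2.295 − 1.645 = 0.650.
Power = Φ(0.650) = 0.742.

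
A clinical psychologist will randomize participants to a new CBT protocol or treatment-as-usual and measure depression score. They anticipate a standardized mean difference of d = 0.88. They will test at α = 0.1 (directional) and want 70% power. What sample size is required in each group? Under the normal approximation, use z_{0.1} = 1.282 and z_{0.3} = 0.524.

n = 9 per group

For two independent groups with equal n: n = 2·((z_{α} + z_β) / d)².
z_{α} + z_β = 1.282 + 0.524 = 1.806.
n = 2 × (1.806 / 0.88)² = 2 × 2.052² = 2 × 4.21 = 8.4.
Round up to the next whole participant.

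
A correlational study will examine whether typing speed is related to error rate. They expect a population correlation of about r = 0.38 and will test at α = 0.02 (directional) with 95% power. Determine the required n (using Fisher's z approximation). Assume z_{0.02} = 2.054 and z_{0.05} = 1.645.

n = 89

Fisher's z: C = ½·ln((1+r)/(1−r)) = ½·ln(2.2258) = 0.4001.
n = ((z_{α} + z_β)/C)² + 3.
(2.054 + 1.645) / 0.4001 = 3.699 / 0.4001 = 9.245.
n = 9.245² + 3 = 85.47 + 3 = 88.5.
Round up.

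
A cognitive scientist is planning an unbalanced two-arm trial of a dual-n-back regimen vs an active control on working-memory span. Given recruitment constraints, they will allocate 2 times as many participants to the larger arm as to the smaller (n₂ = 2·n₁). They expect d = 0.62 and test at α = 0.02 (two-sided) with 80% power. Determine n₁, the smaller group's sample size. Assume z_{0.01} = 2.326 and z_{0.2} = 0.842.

n₁ = 40

With allocation ratio k = n₂/n₁ = 2, Var(x̄₁−x̄₂) = σ²(1/n₁ + 1/(k·n₁)) = σ²·(k+1)/(k·n₁).
So n₁ = (1 + 1/k)·((z_{α/2} + z_β)/d)² = 1.500 × (3.168/0.62)².
n₁ = 1.500 × 26.11 = 39.2.
Round up: n₁ = 40, giving n₂ = 2 × 40 = 80.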